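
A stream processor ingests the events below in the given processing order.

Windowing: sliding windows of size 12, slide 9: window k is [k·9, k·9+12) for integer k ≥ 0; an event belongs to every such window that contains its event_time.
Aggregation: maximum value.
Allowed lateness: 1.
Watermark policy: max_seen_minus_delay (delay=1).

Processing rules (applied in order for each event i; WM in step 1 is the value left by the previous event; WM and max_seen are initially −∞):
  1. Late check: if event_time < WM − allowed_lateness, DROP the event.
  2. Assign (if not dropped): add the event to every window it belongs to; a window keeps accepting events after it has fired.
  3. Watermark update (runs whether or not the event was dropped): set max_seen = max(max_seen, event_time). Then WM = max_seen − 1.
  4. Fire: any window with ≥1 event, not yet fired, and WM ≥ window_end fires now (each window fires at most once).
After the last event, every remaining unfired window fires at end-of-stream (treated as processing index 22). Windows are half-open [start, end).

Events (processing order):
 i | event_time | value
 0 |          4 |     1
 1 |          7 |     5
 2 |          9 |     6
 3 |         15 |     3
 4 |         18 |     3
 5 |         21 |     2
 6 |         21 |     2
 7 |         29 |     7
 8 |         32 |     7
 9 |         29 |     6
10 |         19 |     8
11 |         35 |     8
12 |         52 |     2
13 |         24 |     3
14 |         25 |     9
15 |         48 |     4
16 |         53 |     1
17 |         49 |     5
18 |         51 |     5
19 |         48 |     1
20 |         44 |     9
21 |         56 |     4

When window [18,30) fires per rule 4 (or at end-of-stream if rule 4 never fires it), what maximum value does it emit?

i=0 t=4 v=1: → [0,12); WM=3
i=1 t=7 v=5: → [0,12); WM=6
i=2 t=9 v=6: → [9,21),[0,12); WM=8
i=3 t=15 v=3: → [9,21); WM=14; [0,12) fires=6
i=4 t=18 v=3: → [18,30),[9,21); WM=17
i=5 t=21 v=2: → [18,30); WM=20
i=6 t=21 v=2: → [18,30); WM=20
i=7 t=29 v=7: → [27,39),[18,30); WM=28; [9,21) fires=6
i=8 t=32 v=7: → [27,39); WM=31; [18,30) fires=7
i=9 t=29 v=6: DROP (t<31-1); WM=31
i=10 t=19 v=8: DROP (t<31-1); WM=31
i=11 t=35 v=8: → [27,39); WM=34
i=12 t=52 v=2: → [45,57); WM=51; [27,39) fires=8
i=13 t=24 v=3: DROP (t<51-1); WM=51
i=14 t=25 v=9: DROP (t<51-1); WM=51
i=15 t=48 v=4: DROP (t<51-1); WM=51
i=16 t=53 v=1: → [45,57); WM=52
i=17 t=49 v=5: DROP (t<52-1); WM=52
i=18 t=51 v=5: → [45,57); WM=52
i=19 t=48 v=1: DROP (t<52-1); WM=52
i=20 t=44 v=9: DROP (t<52-1); WM=52
i=21 t=56 v=4: → [54,66),[45,57); WM=55

7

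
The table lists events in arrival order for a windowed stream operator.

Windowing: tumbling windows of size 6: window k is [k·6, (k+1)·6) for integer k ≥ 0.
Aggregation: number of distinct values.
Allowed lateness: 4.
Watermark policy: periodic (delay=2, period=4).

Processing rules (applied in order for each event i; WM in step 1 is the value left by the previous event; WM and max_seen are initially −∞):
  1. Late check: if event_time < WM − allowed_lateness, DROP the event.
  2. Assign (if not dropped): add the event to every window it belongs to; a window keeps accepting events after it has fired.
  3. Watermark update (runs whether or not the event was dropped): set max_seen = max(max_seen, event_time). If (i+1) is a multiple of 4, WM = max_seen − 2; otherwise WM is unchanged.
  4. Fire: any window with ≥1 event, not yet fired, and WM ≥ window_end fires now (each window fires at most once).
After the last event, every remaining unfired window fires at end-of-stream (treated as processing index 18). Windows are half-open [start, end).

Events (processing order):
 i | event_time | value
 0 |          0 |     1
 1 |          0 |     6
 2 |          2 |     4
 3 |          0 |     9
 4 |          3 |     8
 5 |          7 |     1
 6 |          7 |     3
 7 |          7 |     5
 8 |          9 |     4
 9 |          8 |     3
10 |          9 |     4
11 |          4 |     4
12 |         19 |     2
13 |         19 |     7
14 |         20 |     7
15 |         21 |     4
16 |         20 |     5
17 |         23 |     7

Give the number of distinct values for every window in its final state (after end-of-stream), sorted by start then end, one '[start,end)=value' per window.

[0,6)=5 [6,12)=4 [18,24)=4

i=0 t=0 v=1: → [0,6); WM=−∞
i=1 t=0 v=6: → [0,6); WM=−∞
i=2 t=2 v=4: → [0,6); WM=−∞
i=3 t=0 v=9: → [0,6); WM=0
i=4 t=3 v=8: → [0,6); WM=0
i=5 t=7 v=1: → [6,12); WM=0
i=6 t=7 v=3: → [6,12); WM=0
i=7 t=7 v=5: → [6,12); WM=5
i=8 t=9 v=4: → [6,12); WM=5
i=9 t=8 v=3: → [6,12); WM=5
i=10 t=9 v=4: → [6,12); WM=5
i=11 t=4 v=4: → [0,6); WM=7; [0,6) fires=5
i=12 t=19 v=2: → [18,24); WM=7
i=13 t=19 v=7: → [18,24); WM=7
i=14 t=20 v=7: → [18,24); WM=7
i=15 t=21 v=4: → [18,24); WM=19; [6,12) fires=4
i=16 t=20 v=5: → [18,24); WM=19
i=17 t=23 v=7: → [18,24); WM=19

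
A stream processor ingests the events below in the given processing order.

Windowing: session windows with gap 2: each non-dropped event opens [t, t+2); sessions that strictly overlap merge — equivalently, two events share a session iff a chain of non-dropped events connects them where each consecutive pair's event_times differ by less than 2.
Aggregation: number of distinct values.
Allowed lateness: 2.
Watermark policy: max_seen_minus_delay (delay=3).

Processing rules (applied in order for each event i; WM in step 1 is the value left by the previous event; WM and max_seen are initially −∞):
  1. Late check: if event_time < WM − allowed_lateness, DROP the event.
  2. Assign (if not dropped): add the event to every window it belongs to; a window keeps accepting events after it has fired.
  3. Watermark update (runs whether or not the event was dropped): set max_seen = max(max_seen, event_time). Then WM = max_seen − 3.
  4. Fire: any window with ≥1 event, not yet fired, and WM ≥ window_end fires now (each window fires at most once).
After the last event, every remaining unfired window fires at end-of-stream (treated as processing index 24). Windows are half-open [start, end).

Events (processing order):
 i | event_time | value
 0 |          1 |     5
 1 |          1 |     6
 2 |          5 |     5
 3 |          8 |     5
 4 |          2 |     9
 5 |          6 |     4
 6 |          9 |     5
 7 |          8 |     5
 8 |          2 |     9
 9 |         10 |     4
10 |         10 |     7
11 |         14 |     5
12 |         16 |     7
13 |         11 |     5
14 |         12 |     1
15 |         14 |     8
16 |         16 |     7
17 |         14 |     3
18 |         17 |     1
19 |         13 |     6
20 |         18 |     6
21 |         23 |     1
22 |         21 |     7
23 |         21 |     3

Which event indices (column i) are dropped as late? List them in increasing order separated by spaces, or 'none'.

i=0 t=1 v=5: → [1,3); WM=-2
i=1 t=1 v=6: → [1,3); WM=-2
i=2 t=5 v=5: → [5,7); WM=2
i=3 t=8 v=5: → [8,10); WM=5
i=4 t=2 v=9: DROP (t<5-2); WM=5
i=5 t=6 v=4: → [5,8); WM=5
i=6 t=9 v=5: → [8,11); WM=6
i=7 t=8 v=5: → [8,11); WM=6
i=8 t=2 v=9: DROP (t<6-2); WM=6
i=9 t=10 v=4: → [8,12); WM=7
i=10 t=10 v=7: → [8,12); WM=7
i=11 t=14 v=5: → [14,16); WM=11
i=12 t=16 v=7: → [16,18); WM=13
i=13 t=11 v=5: → [8,13); WM=13
i=14 t=12 v=1: → [8,14); WM=13
i=15 t=14 v=8: → [14,16); WM=13
i=16 t=16 v=7: → [16,18); WM=13
i=17 t=14 v=3: → [14,16); WM=13
i=18 t=17 v=1: → [16,19); WM=14
i=19 t=13 v=6: → [8,16); WM=14
i=20 t=18 v=6: → [16,20); WM=15
i=21 t=23 v=1: → [23,25); WM=20
i=22 t=21 v=7: → [21,23); WM=20
i=23 t=21 v=3: → [21,23); WM=20

4 8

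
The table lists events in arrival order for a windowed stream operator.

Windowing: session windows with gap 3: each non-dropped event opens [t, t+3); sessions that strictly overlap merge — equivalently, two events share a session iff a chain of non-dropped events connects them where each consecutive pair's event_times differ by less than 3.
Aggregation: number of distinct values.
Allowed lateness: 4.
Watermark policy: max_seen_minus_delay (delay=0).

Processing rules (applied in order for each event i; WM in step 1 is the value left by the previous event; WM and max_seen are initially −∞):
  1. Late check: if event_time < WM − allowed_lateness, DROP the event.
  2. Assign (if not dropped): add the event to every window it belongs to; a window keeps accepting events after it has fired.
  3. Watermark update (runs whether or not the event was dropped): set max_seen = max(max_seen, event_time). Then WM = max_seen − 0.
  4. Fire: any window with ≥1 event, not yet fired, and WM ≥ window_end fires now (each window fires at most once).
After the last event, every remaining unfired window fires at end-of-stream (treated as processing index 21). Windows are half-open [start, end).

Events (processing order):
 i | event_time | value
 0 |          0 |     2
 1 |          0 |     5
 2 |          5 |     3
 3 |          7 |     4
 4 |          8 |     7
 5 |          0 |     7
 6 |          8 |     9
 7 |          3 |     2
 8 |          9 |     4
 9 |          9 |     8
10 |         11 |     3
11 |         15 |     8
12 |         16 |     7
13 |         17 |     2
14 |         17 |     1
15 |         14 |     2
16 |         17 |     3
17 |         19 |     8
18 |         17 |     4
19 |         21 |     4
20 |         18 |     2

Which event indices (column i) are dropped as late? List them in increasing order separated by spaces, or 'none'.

5 7

i=0 t=0 v=2: → [0,3); WM=0
i=1 t=0 v=5: → [0,3); WM=0
i=2 t=5 v=3: → [5,8); WM=5
i=3 t=7 v=4: → [5,10); WM=7
i=4 t=8 v=7: → [5,11); WM=8
i=5 t=0 v=7: DROP (t<8-4); WM=8
i=6 t=8 v=9: → [5,11); WM=8
i=7 t=3 v=2: DROP (t<8-4); WM=8
i=8 t=9 v=4: → [5,12); WM=9
i=9 t=9 v=8: → [5,12); WM=9
i=10 t=11 v=3: → [5,14); WM=11
i=11 t=15 v=8: → [15,18); WM=15
i=12 t=16 v=7: → [15,19); WM=16
i=13 t=17 v=2: → [15,20); WM=17
i=14 t=17 v=1: → [15,20); WM=17
i=15 t=14 v=2: → [14,20); WM=17
i=16 t=17 v=3: → [14,20); WM=17
i=17 t=19 v=8: → [14,22); WM=19
i=18 t=17 v=4: → [14,22); WM=19
i=19 t=21 v=4: → [14,24); WM=21
i=20 t=18 v=2: → [14,24); WM=21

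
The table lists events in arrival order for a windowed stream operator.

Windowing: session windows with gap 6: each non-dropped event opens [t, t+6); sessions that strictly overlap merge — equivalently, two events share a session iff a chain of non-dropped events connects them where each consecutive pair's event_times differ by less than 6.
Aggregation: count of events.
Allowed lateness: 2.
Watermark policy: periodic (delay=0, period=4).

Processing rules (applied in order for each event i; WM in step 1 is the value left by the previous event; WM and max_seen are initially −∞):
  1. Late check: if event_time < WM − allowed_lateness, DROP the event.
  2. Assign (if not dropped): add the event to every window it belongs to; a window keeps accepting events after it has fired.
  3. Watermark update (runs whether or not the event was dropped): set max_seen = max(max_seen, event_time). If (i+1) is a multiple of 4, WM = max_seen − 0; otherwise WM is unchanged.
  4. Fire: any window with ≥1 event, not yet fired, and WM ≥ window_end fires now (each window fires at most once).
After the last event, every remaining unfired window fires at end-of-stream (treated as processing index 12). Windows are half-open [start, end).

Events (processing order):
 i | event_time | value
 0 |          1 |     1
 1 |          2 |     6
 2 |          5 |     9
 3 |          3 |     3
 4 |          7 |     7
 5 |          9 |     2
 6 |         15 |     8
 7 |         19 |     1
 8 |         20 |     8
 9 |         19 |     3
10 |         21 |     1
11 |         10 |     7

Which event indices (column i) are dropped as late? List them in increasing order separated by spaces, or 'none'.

i=0 t=1 v=1: → [1,7); WM=−∞
i=1 t=2 v=6: → [1,8); WM=−∞
i=2 t=5 v=9: → [1,11); WM=−∞
i=3 t=3 v=3: → [1,11); WM=5
i=4 t=7 v=7: → [1,13); WM=5
i=5 t=9 v=2: → [1,15); WM=5
i=6 t=15 v=8: → [15,21); WM=5
i=7 t=19 v=1: → [15,25); WM=19
i=8 t=20 v=8: → [15,26); WM=19
i=9 t=19 v=3: → [15,26); WM=19
i=10 t=21 v=1: → [15,27); WM=19
i=11 t=10 v=7: DROP (t<19-2); WM=21

11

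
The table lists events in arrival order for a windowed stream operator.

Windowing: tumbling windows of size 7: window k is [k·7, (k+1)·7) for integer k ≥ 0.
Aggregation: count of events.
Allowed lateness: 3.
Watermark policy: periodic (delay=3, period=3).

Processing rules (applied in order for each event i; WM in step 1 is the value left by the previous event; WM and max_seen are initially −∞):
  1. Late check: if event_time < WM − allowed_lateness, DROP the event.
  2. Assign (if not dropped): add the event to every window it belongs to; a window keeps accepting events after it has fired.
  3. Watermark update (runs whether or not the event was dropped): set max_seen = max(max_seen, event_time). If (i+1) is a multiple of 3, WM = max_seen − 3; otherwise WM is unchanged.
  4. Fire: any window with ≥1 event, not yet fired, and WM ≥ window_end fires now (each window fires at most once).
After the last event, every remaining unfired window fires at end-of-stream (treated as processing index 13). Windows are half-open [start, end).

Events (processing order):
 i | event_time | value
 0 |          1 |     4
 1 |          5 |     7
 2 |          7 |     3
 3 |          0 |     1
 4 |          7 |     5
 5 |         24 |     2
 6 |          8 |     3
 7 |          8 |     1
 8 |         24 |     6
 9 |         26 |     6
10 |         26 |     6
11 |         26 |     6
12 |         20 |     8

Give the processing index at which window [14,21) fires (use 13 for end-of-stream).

i=0 t=1 v=4: → [0,7); WM=−∞
i=1 t=5 v=7: → [0,7); WM=−∞
i=2 t=7 v=3: → [7,14); WM=4
i=3 t=0 v=1: DROP (t<4-3); WM=4
i=4 t=7 v=5: → [7,14); WM=4
i=5 t=24 v=2: → [21,28); WM=21; [0,7) fires=2 [7,14) fires=2
i=6 t=8 v=3: DROP (t<21-3); WM=21
i=7 t=8 v=1: DROP (t<21-3); WM=21
i=8 t=24 v=6: → [21,28); WM=21
i=9 t=26 v=6: → [21,28); WM=21
i=10 t=26 v=6: → [21,28); WM=21
i=11 t=26 v=6: → [21,28); WM=23
i=12 t=20 v=8: → [14,21); WM=23; [14,21) fires=1

12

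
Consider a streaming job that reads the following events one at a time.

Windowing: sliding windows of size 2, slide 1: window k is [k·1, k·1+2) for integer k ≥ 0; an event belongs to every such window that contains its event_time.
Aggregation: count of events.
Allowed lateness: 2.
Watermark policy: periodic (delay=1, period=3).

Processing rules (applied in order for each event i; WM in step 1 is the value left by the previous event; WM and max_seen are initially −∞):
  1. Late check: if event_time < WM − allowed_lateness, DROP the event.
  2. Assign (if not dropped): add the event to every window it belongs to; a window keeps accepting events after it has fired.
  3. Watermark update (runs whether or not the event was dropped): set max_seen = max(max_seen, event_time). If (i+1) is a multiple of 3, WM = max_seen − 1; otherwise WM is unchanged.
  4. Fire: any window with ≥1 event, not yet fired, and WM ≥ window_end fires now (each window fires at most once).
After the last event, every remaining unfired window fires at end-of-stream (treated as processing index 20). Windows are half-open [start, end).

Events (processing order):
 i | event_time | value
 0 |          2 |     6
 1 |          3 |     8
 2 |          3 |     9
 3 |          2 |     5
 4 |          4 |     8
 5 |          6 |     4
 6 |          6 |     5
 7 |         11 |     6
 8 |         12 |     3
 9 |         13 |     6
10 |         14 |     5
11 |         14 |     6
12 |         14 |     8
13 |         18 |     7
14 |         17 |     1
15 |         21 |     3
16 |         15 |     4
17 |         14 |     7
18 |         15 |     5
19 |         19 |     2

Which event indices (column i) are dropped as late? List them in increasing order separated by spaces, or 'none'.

17 18

i=0 t=2 v=6: → [2,4),[1,3); WM=−∞
i=1 t=3 v=8: → [3,5),[2,4); WM=−∞
i=2 t=3 v=9: → [3,5),[2,4); WM=2
i=3 t=2 v=5: → [2,4),[1,3); WM=2
i=4 t=4 v=8: → [4,6),[3,5); WM=2
i=5 t=6 v=4: → [6,8),[5,7); WM=5; [1,3) fires=2 [2,4) fires=4 [3,5) fires=3
i=6 t=6 v=5: → [6,8),[5,7); WM=5
i=7 t=11 v=6: → [11,13),[10,12); WM=5
i=8 t=12 v=3: → [12,14),[11,13); WM=11; [4,6) fires=1 [5,7) fires=2 [6,8) fires=2
i=9 t=13 v=6: → [13,15),[12,14); WM=11
i=10 t=14 v=5: → [14,16),[13,15); WM=11
i=11 t=14 v=6: → [14,16),[13,15); WM=13; [10,12) fires=1 [11,13) fires=2
i=12 t=14 v=8: → [14,16),[13,15); WM=13
i=13 t=18 v=7: → [18,20),[17,19); WM=13
i=14 t=17 v=1: → [17,19),[16,18); WM=17; [12,14) fires=2 [13,15) fires=4 [14,16) fires=3
i=15 t=21 v=3: → [21,23),[20,22); WM=17
i=16 t=15 v=4: → [15,17),[14,16); WM=17; [15,17) fires=1
i=17 t=14 v=7: DROP (t<17-2); WM=20; [16,18) fires=1 [17,19) fires=2 [18,20) fires=1
i=18 t=15 v=5: DROP (t<20-2); WM=20
i=19 t=19 v=2: → [19,21),[18,20); WM=20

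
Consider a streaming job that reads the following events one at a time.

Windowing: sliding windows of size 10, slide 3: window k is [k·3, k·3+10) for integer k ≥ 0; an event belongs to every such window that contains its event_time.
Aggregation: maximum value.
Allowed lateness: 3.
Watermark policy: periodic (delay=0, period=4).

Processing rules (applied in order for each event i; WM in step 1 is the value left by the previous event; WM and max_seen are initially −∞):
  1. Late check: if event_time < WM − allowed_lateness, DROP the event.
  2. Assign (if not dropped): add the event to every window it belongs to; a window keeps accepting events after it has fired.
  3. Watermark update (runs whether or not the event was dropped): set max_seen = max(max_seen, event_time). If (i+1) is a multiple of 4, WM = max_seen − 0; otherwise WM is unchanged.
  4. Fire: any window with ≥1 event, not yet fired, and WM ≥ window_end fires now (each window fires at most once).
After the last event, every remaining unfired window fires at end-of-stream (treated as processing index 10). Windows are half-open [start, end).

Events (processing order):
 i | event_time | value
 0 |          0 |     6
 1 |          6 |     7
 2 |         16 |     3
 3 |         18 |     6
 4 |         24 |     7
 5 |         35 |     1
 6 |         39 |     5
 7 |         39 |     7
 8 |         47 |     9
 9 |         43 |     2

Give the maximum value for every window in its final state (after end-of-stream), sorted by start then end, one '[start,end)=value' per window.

[0,10)=7 [3,13)=7 [6,16)=7 [9,19)=6 [12,22)=6 [15,25)=7 [18,28)=7 [21,31)=7 [24,34)=7 [27,37)=1 [30,40)=7 [33,43)=7 [36,46)=7 [39,49)=9 [42,52)=9 [45,55)=9

i=0 t=0 v=6: → [0,10); WM=−∞
i=1 t=6 v=7: → [6,16),[3,13),[0,10); WM=−∞
i=2 t=16 v=3: → [15,25),[12,22),[9,19); WM=−∞
i=3 t=18 v=6: → [18,28),[15,25),[12,22),[9,19); WM=18; [0,10) fires=7 [3,13) fires=7 [6,16) fires=7
i=4 t=24 v=7: → [24,34),[21,31),[18,28),[15,25); WM=18
i=5 t=35 v=1: → [33,43),[30,40),[27,37); WM=18
i=6 t=39 v=5: → [39,49),[36,46),[33,43),[30,40); WM=18
i=7 t=39 v=7: → [39,49),[36,46),[33,43),[30,40); WM=39; [9,19) fires=6 [12,22) fires=6 [15,25) fires=7 [18,28) fires=7 [21,31) fires=7 [24,34) fires=7 [27,37) fires=1
i=8 t=47 v=9: → [45,55),[42,52),[39,49); WM=39
i=9 t=43 v=2: → [42,52),[39,49),[36,46); WM=39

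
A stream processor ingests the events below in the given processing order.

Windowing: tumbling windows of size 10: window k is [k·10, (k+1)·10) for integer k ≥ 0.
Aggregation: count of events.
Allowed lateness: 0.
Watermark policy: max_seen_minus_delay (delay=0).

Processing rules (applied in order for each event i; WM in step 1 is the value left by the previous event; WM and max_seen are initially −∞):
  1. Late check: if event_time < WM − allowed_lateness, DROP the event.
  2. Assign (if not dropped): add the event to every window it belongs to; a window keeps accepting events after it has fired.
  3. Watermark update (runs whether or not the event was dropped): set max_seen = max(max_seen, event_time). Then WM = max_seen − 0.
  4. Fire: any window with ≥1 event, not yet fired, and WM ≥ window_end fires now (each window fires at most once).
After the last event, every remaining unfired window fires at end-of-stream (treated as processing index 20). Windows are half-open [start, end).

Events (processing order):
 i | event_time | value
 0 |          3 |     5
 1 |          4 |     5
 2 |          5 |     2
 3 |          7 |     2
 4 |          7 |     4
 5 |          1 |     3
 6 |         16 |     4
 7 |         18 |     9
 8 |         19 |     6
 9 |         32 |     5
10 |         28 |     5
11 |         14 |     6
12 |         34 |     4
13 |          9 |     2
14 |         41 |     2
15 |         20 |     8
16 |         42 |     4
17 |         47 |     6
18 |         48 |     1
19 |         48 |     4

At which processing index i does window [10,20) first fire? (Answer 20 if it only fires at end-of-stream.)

i=0 t=3 v=5: → [0,10); WM=3
i=1 t=4 v=5: → [0,10); WM=4
i=2 t=5 v=2: → [0,10); WM=5
i=3 t=7 v=2: → [0,10); WM=7
i=4 t=7 v=4: → [0,10); WM=7
i=5 t=1 v=3: DROP (t<7-0); WM=7
i=6 t=16 v=4: → [10,20); WM=16; [0,10) fires=5
i=7 t=18 v=9: → [10,20); WM=18
i=8 t=19 v=6: → [10,20); WM=19
i=9 t=32 v=5: → [30,40); WM=32; [10,20) fires=3
i=10 t=28 v=5: DROP (t<32-0); WM=32
i=11 t=14 v=6: DROP (t<32-0); WM=32
i=12 t=34 v=4: → [30,40); WM=34
i=13 t=9 v=2: DROP (t<34-0); WM=34
i=14 t=41 v=2: → [40,50); WM=41; [30,40) fires=2
i=15 t=20 v=8: DROP (t<41-0); WM=41
i=16 t=42 v=4: → [40,50); WM=42
i=17 t=47 v=6: → [40,50); WM=47
i=18 t=48 v=1: → [40,50); WM=48
i=19 t=48 v=4: → [40,50); WM=48

9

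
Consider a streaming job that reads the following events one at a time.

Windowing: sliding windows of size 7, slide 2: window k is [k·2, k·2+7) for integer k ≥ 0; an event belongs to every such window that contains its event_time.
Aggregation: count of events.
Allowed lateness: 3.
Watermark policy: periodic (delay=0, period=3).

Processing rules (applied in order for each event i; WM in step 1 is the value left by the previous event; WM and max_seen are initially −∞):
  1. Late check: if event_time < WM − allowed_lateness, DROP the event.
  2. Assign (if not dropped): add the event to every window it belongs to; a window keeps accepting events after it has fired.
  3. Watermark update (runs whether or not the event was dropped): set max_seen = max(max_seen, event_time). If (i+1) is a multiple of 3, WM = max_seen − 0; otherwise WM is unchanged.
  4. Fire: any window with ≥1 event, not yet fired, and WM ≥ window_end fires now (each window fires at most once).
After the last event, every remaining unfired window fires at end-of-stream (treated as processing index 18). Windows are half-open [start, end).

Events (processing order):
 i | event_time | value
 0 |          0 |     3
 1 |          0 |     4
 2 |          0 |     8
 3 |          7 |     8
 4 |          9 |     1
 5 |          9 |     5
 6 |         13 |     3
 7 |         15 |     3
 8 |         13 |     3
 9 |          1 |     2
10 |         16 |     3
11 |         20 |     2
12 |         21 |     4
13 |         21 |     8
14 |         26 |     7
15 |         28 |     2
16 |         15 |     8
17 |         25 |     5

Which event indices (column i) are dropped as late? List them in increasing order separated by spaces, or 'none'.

i=0 t=0 v=3: → [0,7); WM=−∞
i=1 t=0 v=4: → [0,7); WM=−∞
i=2 t=0 v=8: → [0,7); WM=0
i=3 t=7 v=8: → [6,13),[4,11),[2,9); WM=0
i=4 t=9 v=1: → [8,15),[6,13),[4,11); WM=0
i=5 t=9 v=5: → [8,15),[6,13),[4,11); WM=9; [0,7) fires=3 [2,9) fires=1
i=6 t=13 v=3: → [12,19),[10,17),[8,15); WM=9
i=7 t=15 v=3: → [14,21),[12,19),[10,17); WM=9
i=8 t=13 v=3: → [12,19),[10,17),[8,15); WM=15; [4,11) fires=3 [6,13) fires=3 [8,15) fires=4
i=9 t=1 v=2: DROP (t<15-3); WM=15
i=10 t=16 v=3: → [16,23),[14,21),[12,19),[10,17); WM=15
i=11 t=20 v=2: → [20,27),[18,25),[16,23),[14,21); WM=20; [10,17) fires=4 [12,19) fires=4
i=12 t=21 v=4: → [20,27),[18,25),[16,23); WM=20
i=13 t=21 v=8: → [20,27),[18,25),[16,23); WM=20
i=14 t=26 v=7: → [26,33),[24,31),[22,29),[20,27); WM=26; [14,21) fires=3 [16,23) fires=4 [18,25) fires=3
i=15 t=28 v=2: → [28,35),[26,33),[24,31),[22,29); WM=26
i=16 t=15 v=8: DROP (t<26-3); WM=26
i=17 t=25 v=5: → [24,31),[22,29),[20,27); WM=28; [20,27) fires=5

9 16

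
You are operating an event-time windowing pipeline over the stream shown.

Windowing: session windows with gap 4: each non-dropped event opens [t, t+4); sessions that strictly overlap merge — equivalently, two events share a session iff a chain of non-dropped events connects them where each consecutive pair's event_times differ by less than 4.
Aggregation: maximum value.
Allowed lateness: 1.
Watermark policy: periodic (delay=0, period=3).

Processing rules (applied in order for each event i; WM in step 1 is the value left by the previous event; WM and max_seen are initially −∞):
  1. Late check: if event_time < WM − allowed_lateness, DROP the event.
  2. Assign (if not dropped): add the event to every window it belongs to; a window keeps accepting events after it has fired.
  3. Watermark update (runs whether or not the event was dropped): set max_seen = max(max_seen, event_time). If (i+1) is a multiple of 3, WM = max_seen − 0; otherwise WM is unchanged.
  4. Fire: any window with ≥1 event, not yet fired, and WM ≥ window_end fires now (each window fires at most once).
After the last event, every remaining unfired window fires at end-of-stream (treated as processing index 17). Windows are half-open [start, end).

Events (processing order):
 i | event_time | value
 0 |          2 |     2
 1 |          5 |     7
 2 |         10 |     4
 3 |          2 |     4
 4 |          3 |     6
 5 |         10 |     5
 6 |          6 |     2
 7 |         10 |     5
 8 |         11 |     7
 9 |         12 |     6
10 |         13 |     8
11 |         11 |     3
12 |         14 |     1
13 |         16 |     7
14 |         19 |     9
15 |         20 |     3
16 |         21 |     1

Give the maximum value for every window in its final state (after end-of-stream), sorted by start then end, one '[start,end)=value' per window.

i=0 t=2 v=2: → [2,6); WM=−∞
i=1 t=5 v=7: → [2,9); WM=−∞
i=2 t=10 v=4: → [10,14); WM=10
i=3 t=2 v=4: DROP (t<10-1); WM=10
i=4 t=3 v=6: DROP (t<10-1); WM=10
i=5 t=10 v=5: → [10,14); WM=10
i=6 t=6 v=2: DROP (t<10-1); WM=10
i=7 t=10 v=5: → [10,14); WM=10
i=8 t=11 v=7: → [10,15); WM=11
i=9 t=12 v=6: → [10,16); WM=11
i=10 t=13 v=8: → [10,17); WM=11
i=11 t=11 v=3: → [10,17); WM=13
i=12 t=14 v=1: → [10,18); WM=13
i=13 t=16 v=7: → [10,20); WM=13
i=14 t=19 v=9: → [10,23); WM=19
i=15 t=20 v=3: → [10,24); WM=19
i=16 t=21 v=1: → [10,25); WM=19

[2,9)=7 [10,25)=9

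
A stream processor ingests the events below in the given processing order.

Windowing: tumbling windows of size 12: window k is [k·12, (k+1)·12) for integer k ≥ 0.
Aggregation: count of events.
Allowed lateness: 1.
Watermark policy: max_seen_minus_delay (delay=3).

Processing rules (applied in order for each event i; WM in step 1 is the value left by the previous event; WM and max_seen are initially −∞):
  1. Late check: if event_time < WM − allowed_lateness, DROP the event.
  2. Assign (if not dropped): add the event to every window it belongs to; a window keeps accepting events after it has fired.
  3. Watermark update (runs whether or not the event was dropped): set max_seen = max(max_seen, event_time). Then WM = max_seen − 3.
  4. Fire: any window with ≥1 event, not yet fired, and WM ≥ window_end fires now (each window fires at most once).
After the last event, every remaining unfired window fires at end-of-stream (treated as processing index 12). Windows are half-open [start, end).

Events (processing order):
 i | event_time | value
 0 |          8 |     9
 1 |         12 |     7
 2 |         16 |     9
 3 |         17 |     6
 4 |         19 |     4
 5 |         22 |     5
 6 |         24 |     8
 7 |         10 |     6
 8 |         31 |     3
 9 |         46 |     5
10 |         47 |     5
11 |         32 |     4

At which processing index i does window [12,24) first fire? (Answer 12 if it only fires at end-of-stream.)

i=0 t=8 v=9: → [0,12); WM=5
i=1 t=12 v=7: → [12,24); WM=9
i=2 t=16 v=9: → [12,24); WM=13; [0,12) fires=1
i=3 t=17 v=6: → [12,24); WM=14
i=4 t=19 v=4: → [12,24); WM=16
i=5 t=22 v=5: → [12,24); WM=19
i=6 t=24 v=8: → [24,36); WM=21
i=7 t=10 v=6: DROP (t<21-1); WM=21
i=8 t=31 v=3: → [24,36); WM=28; [12,24) fires=5
i=9 t=46 v=5: → [36,48); WM=43; [24,36) fires=2
i=10 t=47 v=5: → [36,48); WM=44
i=11 t=32 v=4: DROP (t<44-1); WM=44

8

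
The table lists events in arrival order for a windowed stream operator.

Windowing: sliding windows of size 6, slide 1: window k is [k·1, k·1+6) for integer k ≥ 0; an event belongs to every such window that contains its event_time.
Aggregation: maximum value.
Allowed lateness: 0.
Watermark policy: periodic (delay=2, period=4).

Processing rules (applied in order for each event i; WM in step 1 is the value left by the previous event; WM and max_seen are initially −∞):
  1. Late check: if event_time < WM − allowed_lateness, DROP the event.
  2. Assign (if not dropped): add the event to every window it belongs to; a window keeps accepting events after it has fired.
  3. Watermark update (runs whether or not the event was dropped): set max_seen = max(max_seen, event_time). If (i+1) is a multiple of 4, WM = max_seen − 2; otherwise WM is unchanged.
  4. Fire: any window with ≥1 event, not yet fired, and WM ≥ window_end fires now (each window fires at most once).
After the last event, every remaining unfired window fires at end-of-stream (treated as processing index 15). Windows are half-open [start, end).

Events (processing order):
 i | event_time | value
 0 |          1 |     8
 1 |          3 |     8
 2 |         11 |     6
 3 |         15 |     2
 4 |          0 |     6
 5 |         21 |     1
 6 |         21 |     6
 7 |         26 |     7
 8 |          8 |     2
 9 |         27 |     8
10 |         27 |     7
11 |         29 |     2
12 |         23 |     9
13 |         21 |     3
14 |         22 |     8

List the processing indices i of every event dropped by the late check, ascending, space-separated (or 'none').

4 8 12 13 14

i=0 t=1 v=8: → [1,7),[0,6); WM=−∞
i=1 t=3 v=8: → [3,9),[2,8),[1,7),[0,6); WM=−∞
i=2 t=11 v=6: → [11,17),[10,16),[9,15),[8,14),[7,13),[6,12); WM=−∞
i=3 t=15 v=2: → [15,21),[14,20),[13,19),[12,18),[11,17),[10,16); WM=13; [0,6) fires=8 [1,7) fires=8 [2,8) fires=8 [3,9) fires=8 [6,12) fires=6 [7,13) fires=6
i=4 t=0 v=6: DROP (t<13-0); WM=13
i=5 t=21 v=1: → [21,27),[20,26),[19,25),[18,24),[17,23),[16,22); WM=13
i=6 t=21 v=6: → [21,27),[20,26),[19,25),[18,24),[17,23),[16,22); WM=13
i=7 t=26 v=7: → [26,32),[25,31),[24,30),[23,29),[22,28),[21,27); WM=24; [8,14) fires=6 [9,15) fires=6 [10,16) fires=6 [11,17) fires=6 [12,18) fires=2 [13,19) fires=2 [14,20) fires=2 [15,21) fires=2 [16,22) fires=6 [17,23) fires=6 [18,24) fires=6
i=8 t=8 v=2: DROP (t<24-0); WM=24
i=9 t=27 v=8: → [27,33),[26,32),[25,31),[24,30),[23,29),[22,28); WM=24
i=10 t=27 v=7: → [27,33),[26,32),[25,31),[24,30),[23,29),[22,28); WM=24
i=11 t=29 v=2: → [29,35),[28,34),[27,33),[26,32),[25,31),[24,30); WM=27; [19,25) fires=6 [20,26) fires=6 [21,27) fires=7
i=12 t=23 v=9: DROP (t<27-0); WM=27
i=13 t=21 v=3: DROP (t<27-0); WM=27
i=14 t=22 v=8: DROP (t<27-0); WM=27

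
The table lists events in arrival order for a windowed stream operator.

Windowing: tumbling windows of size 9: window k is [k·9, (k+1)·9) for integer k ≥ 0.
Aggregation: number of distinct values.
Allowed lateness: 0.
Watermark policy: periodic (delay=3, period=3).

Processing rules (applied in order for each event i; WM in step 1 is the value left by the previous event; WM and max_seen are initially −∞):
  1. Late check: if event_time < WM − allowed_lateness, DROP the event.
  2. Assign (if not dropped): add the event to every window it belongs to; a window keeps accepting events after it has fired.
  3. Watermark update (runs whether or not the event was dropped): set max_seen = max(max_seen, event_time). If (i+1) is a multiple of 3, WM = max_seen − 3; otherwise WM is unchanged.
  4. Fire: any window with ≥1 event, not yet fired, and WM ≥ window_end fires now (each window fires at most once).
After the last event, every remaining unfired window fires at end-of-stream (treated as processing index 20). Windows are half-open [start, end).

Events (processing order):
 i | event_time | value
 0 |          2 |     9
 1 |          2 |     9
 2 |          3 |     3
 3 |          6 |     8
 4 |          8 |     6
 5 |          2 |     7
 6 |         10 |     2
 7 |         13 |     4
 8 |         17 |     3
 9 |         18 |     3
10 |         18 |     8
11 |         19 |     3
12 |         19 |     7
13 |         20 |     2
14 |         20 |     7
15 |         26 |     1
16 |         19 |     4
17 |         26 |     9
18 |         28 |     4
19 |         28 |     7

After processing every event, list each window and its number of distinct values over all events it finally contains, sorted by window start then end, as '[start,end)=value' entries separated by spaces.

[0,9)=5 [9,18)=3 [18,27)=7 [27,36)=2

i=0 t=2 v=9: → [0,9); WM=−∞
i=1 t=2 v=9: → [0,9); WM=−∞
i=2 t=3 v=3: → [0,9); WM=0
i=3 t=6 v=8: → [0,9); WM=0
i=4 t=8 v=6: → [0,9); WM=0
i=5 t=2 v=7: → [0,9); WM=5
i=6 t=10 v=2: → [9,18); WM=5
i=7 t=13 v=4: → [9,18); WM=5
i=8 t=17 v=3: → [9,18); WM=14; [0,9) fires=5
i=9 t=18 v=3: → [18,27); WM=14
i=10 t=18 v=8: → [18,27); WM=14
i=11 t=19 v=3: → [18,27); WM=16
i=12 t=19 v=7: → [18,27); WM=16
i=13 t=20 v=2: → [18,27); WM=16
i=14 t=20 v=7: → [18,27); WM=17
i=15 t=26 v=1: → [18,27); WM=17
i=16 t=19 v=4: → [18,27); WM=17
i=17 t=26 v=9: → [18,27); WM=23; [9,18) fires=3
i=18 t=28 v=4: → [27,36); WM=23
i=19 t=28 v=7: → [27,36); WM=23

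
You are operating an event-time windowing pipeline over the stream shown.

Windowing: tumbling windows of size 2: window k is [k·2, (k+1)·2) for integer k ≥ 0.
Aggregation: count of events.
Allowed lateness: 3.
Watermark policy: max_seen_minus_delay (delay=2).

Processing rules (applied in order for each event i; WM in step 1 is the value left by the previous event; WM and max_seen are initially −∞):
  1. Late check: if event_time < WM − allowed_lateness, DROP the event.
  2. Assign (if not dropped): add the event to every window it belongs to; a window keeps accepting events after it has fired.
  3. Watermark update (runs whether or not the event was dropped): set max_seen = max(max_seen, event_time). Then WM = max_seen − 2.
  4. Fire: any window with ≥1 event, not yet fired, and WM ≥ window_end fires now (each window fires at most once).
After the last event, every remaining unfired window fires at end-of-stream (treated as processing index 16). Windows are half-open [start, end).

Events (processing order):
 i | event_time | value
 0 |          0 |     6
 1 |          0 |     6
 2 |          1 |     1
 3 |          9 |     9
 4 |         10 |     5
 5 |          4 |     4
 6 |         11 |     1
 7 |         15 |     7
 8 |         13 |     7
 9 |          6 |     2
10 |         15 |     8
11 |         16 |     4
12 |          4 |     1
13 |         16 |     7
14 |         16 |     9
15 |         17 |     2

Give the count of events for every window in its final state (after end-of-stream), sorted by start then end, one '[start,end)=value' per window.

[0,2)=3 [8,10)=1 [10,12)=2 [12,14)=1 [14,16)=2 [16,18)=4

i=0 t=0 v=6: → [0,2); WM=-2
i=1 t=0 v=6: → [0,2); WM=-2
i=2 t=1 v=1: → [0,2); WM=-1
i=3 t=9 v=9: → [8,10); WM=7; [0,2) fires=3
i=4 t=10 v=5: → [10,12); WM=8
i=5 t=4 v=4: DROP (t<8-3); WM=8
i=6 t=11 v=1: → [10,12); WM=9
i=7 t=15 v=7: → [14,16); WM=13; [8,10) fires=1 [10,12) fires=2
i=8 t=13 v=7: → [12,14); WM=13
i=9 t=6 v=2: DROP (t<13-3); WM=13
i=10 t=15 v=8: → [14,16); WM=13
i=11 t=16 v=4: → [16,18); WM=14; [12,14) fires=1
i=12 t=4 v=1: DROP (t<14-3); WM=14
i=13 t=16 v=7: → [16,18); WM=14
i=14 t=16 v=9: → [16,18); WM=14
i=15 t=17 v=2: → [16,18); WM=15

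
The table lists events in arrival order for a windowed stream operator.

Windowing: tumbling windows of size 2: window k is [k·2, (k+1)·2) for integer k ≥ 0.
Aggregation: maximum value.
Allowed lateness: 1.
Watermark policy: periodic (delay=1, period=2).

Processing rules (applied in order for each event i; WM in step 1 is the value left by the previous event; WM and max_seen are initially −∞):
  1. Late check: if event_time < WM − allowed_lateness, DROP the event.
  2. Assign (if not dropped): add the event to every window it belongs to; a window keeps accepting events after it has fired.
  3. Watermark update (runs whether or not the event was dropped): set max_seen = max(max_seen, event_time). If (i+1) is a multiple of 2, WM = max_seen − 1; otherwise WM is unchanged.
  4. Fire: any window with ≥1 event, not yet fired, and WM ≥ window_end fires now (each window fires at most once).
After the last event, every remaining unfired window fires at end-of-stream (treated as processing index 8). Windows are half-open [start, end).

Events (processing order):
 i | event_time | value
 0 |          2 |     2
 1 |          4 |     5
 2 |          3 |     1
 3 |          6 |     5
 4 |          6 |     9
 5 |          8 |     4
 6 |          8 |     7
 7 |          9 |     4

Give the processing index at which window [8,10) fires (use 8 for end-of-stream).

i=0 t=2 v=2: → [2,4); WM=−∞
i=1 t=4 v=5: → [4,6); WM=3
i=2 t=3 v=1: → [2,4); WM=3
i=3 t=6 v=5: → [6,8); WM=5; [2,4) fires=2
i=4 t=6 v=9: → [6,8); WM=5
i=5 t=8 v=4: → [8,10); WM=7; [4,6) fires=5
i=6 t=8 v=7: → [8,10); WM=7
i=7 t=9 v=4: → [8,10); WM=8; [6,8) fires=9

8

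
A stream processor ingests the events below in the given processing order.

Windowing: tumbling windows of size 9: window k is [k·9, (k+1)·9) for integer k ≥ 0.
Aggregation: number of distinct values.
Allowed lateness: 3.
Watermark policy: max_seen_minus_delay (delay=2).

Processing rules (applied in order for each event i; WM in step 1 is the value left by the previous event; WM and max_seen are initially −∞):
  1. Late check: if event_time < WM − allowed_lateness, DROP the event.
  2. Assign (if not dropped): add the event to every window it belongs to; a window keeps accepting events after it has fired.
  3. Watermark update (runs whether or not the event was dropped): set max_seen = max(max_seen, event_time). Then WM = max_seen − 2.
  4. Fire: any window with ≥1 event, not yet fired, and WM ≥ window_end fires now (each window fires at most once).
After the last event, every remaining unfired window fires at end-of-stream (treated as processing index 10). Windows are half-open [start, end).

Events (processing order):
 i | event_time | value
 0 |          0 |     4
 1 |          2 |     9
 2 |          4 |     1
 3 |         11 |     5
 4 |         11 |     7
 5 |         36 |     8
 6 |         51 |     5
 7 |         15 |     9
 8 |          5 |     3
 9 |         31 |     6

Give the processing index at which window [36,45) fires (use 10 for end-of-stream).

i=0 t=0 v=4: → [0,9); WM=-2
i=1 t=2 v=9: → [0,9); WM=0
i=2 t=4 v=1: → [0,9); WM=2
i=3 t=11 v=5: → [9,18); WM=9; [0,9) fires=3
i=4 t=11 v=7: → [9,18); WM=9
i=5 t=36 v=8: → [36,45); WM=34; [9,18) fires=2
i=6 t=51 v=5: → [45,54); WM=49; [36,45) fires=1
i=7 t=15 v=9: DROP (t<49-3); WM=49
i=8 t=5 v=3: DROP (t<49-3); WM=49
i=9 t=31 v=6: DROP (t<49-3); WM=49

6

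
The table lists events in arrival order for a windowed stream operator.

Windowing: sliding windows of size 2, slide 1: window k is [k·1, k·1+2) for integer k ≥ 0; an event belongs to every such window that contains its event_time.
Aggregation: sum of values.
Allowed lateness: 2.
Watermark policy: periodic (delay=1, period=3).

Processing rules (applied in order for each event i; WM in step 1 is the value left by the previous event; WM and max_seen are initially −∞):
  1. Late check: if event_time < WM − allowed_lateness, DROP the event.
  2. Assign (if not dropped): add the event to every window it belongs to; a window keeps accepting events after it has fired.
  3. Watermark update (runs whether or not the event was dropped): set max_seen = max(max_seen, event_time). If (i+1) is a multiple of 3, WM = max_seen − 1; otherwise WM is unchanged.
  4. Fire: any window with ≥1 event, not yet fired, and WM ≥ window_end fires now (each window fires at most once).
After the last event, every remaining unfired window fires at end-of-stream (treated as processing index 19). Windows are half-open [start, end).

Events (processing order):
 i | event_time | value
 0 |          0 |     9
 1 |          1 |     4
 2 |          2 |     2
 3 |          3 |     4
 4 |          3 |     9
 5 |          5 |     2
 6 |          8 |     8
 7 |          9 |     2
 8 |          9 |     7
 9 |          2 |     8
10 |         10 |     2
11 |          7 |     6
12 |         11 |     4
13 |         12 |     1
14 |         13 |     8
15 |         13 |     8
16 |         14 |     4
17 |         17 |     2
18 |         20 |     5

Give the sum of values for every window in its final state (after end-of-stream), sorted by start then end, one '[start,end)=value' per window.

[0,2)=13 [1,3)=6 [2,4)=15 [3,5)=13 [4,6)=2 [5,7)=2 [6,8)=6 [7,9)=14 [8,10)=17 [9,11)=11 [10,12)=6 [11,13)=5 [12,14)=17 [13,15)=20 [14,16)=4 [16,18)=2 [17,19)=2 [19,21)=5 [20,22)=5

i=0 t=0 v=9: → [0,2); WM=−∞
i=1 t=1 v=4: → [1,3),[0,2); WM=−∞
i=2 t=2 v=2: → [2,4),[1,3); WM=1
i=3 t=3 v=4: → [3,5),[2,4); WM=1
i=4 t=3 v=9: → [3,5),[2,4); WM=1
i=5 t=5 v=2: → [5,7),[4,6); WM=4; [0,2) fires=13 [1,3) fires=6 [2,4) fires=15
i=6 t=8 v=8: → [8,10),[7,9); WM=4
i=7 t=9 v=2: → [9,11),[8,10); WM=4
i=8 t=9 v=7: → [9,11),[8,10); WM=8; [3,5) fires=13 [4,6) fires=2 [5,7) fires=2
i=9 t=2 v=8: DROP (t<8-2); WM=8
i=10 t=10 v=2: → [10,12),[9,11); WM=8
i=11 t=7 v=6: → [7,9),[6,8); WM=9; [6,8) fires=6 [7,9) fires=14
i=12 t=11 v=4: → [11,13),[10,12); WM=9
i=13 t=12 v=1: → [12,14),[11,13); WM=9
i=14 t=13 v=8: → [13,15),[12,14); WM=12; [8,10) fires=17 [9,11) fires=11 [10,12) fires=6
i=15 t=13 v=8: → [13,15),[12,14); WM=12
i=16 t=14 v=4: → [14,16),[13,15); WM=12
i=17 t=17 v=2: → [17,19),[16,18); WM=16; [11,13) fires=5 [12,14) fires=17 [13,15) fires=20 [14,16) fires=4
i=18 t=20 v=5: → [20,22),[19,21); WM=16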